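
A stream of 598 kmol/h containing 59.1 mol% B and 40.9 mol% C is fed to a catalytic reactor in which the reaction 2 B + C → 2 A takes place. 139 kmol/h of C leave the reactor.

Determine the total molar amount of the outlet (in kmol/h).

For C: n = n₀ − 1ξ → 139 = 244.6 − 1ξ, giving ξ = 105.6 kmol/h.
Outlet amounts (n = n₀ + ν ξ):
  B: 353.4 − 2(105.6) = 142.3
  C: 244.6 − 1(105.6) = 139
  A: 0 + 2(105.6) = 211.2
Total out = 142.3 + 139 + 211.2 = 492.4 kmol/h.

492 kmol/h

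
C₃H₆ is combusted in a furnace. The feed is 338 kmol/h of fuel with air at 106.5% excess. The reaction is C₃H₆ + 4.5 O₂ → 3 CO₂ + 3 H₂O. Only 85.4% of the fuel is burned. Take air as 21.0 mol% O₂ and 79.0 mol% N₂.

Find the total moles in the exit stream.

Stoichiometric O₂ = 4.5 × 338 = 1521 kmol/h; O₂ fed = 1521 × 2.065 = 3141 kmol/h.
N₂ fed = 3141 × 79/21 = 11820 kmol/h.
Fuel reacted = 0.854 × 338 → ξ = 288.7 kmol/h.
Outlet (n = n₀ + ν ξ):
  C₃H₆: 338 − 1(288.7) = 49.35
  O₂: 3141 − 4.5(288.7) = 1842
  N₂: 11820 (inert)
  CO₂: 0 + 3(288.7) = 866
  H₂O: 0 + 3(288.7) = 866
Total out = 49.35 + 1842 + 11820 + 866 + 866 = 15440 kmol/h.

15400 kmol/h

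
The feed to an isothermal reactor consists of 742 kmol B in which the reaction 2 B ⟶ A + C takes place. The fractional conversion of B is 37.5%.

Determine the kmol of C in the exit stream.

139 kmol

B reacted = 0.375 × 742 = 278.2 kmol; ν_B = −2, so ξ = 278.2/2 = 139.1 kmol.
Outlet amounts (n = n₀ + ν ξ):
  B: 742 − 2(139.1) = 463.8
  A: 0 + 1(139.1) = 139.1
  C: 0 + 1(139.1) = 139.1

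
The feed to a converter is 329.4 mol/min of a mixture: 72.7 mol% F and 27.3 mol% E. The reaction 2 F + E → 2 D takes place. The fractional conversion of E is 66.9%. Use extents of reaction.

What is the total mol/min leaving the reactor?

269 mol/min

E reacted = 0.669 × 89.93 = 60.16 mol/min; ν_E = −1, so ξ = 60.16/1 = 60.16 mol/min.
Outlet amounts (n = n₀ + ν ξ):
  F: 239.5 − 2(60.16) = 119.2
  E: 89.93 − 1(60.16) = 29.77
  D: 0 + 2(60.16) = 120.3
Total out = 119.2 + 29.77 + 120.3 = 269.2 mol/min.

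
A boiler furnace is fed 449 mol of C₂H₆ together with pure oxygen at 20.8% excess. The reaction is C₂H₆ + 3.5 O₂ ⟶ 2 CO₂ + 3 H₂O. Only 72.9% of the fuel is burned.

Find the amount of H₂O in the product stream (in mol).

982 mol

Stoichiometric O₂ = 3.5 × 449 = 1572 mol; O₂ fed = 1572 × 1.208 = 1898 mol.
Fuel reacted = 0.729 × 449 → ξ = 327.3 mol.
Outlet (n = n₀ + ν ξ):
  C₂H₆: 449 − 1(327.3) = 121.7
  O₂: 1898 − 3.5(327.3) = 752.7
  CO₂: 0 + 2(327.3) = 654.6
  H₂O: 0 + 3(327.3) = 982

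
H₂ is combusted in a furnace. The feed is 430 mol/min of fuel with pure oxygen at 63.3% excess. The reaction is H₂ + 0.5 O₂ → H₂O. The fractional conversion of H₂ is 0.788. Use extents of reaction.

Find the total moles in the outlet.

612 mol/min

Stoichiometric O₂ = 0.5 × 430 = 215 mol/min; O₂ fed = 215 × 1.633 = 351.1 mol/min.
Fuel reacted = 0.788 × 430 → ξ = 338.8 mol/min.
Outlet (n = n₀ + ν ξ):
  H₂: 430 − 1(338.8) = 91.16
  O₂: 351.1 − 0.5(338.8) = 181.7
  H₂O: 0 + 1(338.8) = 338.8
Total out = 91.16 + 181.7 + 338.8 = 611.7 mol/min.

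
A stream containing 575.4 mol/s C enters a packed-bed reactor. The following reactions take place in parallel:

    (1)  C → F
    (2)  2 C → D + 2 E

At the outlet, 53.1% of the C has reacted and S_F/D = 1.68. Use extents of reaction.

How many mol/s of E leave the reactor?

166 mol/s

Conversion of C: C consumed = 0.531 × 575.4 = 305.5 mol/s = 1ξ₁ + 2ξ₂.
Selectivity: 1ξ₁ / (1ξ₂) = 1.68 → ξ₁ = 1.68 ξ₂.
Substitute: (1·1.68 + 2) ξ₂ = 305.5 → ξ₂ = 83.03 mol/s, ξ₁ = 139.5 mol/s.
Outlet amounts (n = n₀ + Σ ν·ξ):
  C: 575.4 − 1(139.5) − 2(83.03) = 269.9
  F: 0 + 1(139.5) = 139.5
  D: 0 + 1(83.03) = 83.03
  E: 0 + 2(83.03) = 166.1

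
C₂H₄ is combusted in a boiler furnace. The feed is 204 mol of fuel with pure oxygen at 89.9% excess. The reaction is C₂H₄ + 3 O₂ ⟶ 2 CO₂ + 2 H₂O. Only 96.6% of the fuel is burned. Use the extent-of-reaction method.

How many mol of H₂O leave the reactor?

Stoichiometric O₂ = 3 × 204 = 612 mol; O₂ fed = 612 × 1.899 = 1162 mol.
Fuel reacted = 0.966 × 204 → ξ = 197.1 mol.
Outlet (n = n₀ + ν ξ):
  C₂H₄: 204 − 1(197.1) = 6.936
  O₂: 1162 − 3(197.1) = 571
  CO₂: 0 + 2(197.1) = 394.1
  H₂O: 0 + 2(197.1) = 394.1

394 mol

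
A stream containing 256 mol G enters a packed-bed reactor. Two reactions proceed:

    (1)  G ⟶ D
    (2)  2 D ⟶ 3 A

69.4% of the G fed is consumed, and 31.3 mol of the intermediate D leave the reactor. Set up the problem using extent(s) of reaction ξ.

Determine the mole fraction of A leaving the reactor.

Conversion of G: G consumed = 1ξ₁ = 0.694 × 256 → ξ₁ = 177.7 mol.
D balance: n_D = 0 + 1ξ₁ − 2ξ₂ = 31.3 → ξ₂ = (1·177.7 − 31.3)/2 = 73.18 mol.
Outlet amounts (n = n₀ + Σ ν·ξ):
  G: 256 − 1(177.7) = 78.34
  D: 0 + 1(177.7) − 2(73.18) = 31.3
  A: 0 + 3(73.18) = 219.5
Total out = 329.2 mol; y_A = 219.5 / 329.2 = 0.6669.

0.667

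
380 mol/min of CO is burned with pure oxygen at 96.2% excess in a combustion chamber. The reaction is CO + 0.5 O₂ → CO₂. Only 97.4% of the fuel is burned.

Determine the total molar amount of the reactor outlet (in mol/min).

Stoichiometric O₂ = 0.5 × 380 = 190 mol/min; O₂ fed = 190 × 1.962 = 372.8 mol/min.
Fuel reacted = 0.974 × 380 → ξ = 370.1 mol/min.
Outlet (n = n₀ + ν ξ):
  CO: 380 − 1(370.1) = 9.88
  O₂: 372.8 − 0.5(370.1) = 187.7
  CO₂: 0 + 1(370.1) = 370.1
Total out = 9.88 + 187.7 + 370.1 = 567.7 mol/min.

568 mol/min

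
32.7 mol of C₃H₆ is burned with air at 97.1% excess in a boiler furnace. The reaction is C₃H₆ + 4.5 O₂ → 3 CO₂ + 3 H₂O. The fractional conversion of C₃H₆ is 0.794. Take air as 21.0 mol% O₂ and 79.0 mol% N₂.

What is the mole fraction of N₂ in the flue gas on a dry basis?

0.809

Stoichiometric O₂ = 4.5 × 32.7 = 147.2 mol; O₂ fed = 147.2 × 1.971 = 290 mol.
N₂ fed = 290 × 79/21 = 1091 mol.
Fuel reacted = 0.794 × 32.7 → ξ = 25.96 mol.
Outlet (n = n₀ + ν ξ):
  C₃H₆: 32.7 − 1(25.96) = 6.736
  O₂: 290 − 4.5(25.96) = 173.2
  N₂: 1091 (inert)
  CO₂: 0 + 3(25.96) = 77.89
  H₂O: 0 + 3(25.96) = 77.89
Dry total = 1349 mol; y_N₂ (dry) = 1091 / 1349 = 0.8089.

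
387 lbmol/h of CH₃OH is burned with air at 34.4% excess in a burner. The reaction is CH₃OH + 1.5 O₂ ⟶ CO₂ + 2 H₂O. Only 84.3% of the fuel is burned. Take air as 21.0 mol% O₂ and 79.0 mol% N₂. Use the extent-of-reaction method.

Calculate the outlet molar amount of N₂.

Stoichiometric O₂ = 1.5 × 387 = 580.5 lbmol/h; O₂ fed = 580.5 × 1.344 = 780.2 lbmol/h.
N₂ fed = 780.2 × 79/21 = 2935 lbmol/h.
Fuel reacted = 0.843 × 387 → ξ = 326.2 lbmol/h.
Outlet (n = n₀ + ν ξ):
  CH₃OH: 387 − 1(326.2) = 60.76
  O₂: 780.2 − 1.5(326.2) = 290.8
  N₂: 2935 (inert)
  CO₂: 0 + 1(326.2) = 326.2
  H₂O: 0 + 2(326.2) = 652.5

2940 lbmol/h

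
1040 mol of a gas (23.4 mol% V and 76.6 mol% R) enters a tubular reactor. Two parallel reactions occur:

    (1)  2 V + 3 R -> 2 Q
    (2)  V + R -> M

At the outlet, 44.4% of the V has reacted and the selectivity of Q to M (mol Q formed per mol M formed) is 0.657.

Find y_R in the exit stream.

0.733

Conversion of V: V consumed = 0.444 × 243.4 = 108.1 mol = 2ξ₁ + 1ξ₂.
Selectivity: 2ξ₁ / (1ξ₂) = 0.657 → ξ₁ = 0.3285 ξ₂.
Substitute: (2·0.3285 + 1) ξ₂ = 108.1 → ξ₂ = 65.21 mol, ξ₁ = 21.42 mol.
Outlet amounts (n = n₀ + Σ ν·ξ):
  V: 243.4 − 2(21.42) − 1(65.21) = 135.3
  R: 796.6 − 3(21.42) − 1(65.21) = 667.2
  Q: 0 + 2(21.42) = 42.84
  M: 0 + 1(65.21) = 65.21
Total out = 910.5 mol; y_R = 667.2 / 910.5 = 0.7327.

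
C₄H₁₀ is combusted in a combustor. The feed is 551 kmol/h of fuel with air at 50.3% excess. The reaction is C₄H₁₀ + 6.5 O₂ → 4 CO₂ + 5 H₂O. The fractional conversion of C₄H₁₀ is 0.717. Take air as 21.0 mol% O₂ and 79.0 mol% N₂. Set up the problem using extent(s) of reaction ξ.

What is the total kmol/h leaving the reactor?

26800 kmol/h

Stoichiometric O₂ = 6.5 × 551 = 3582 kmol/h; O₂ fed = 3582 × 1.503 = 5383 kmol/h.
N₂ fed = 5383 × 79/21 = 20250 kmol/h.
Fuel reacted = 0.717 × 551 → ξ = 395.1 kmol/h.
Outlet (n = n₀ + ν ξ):
  C₄H₁₀: 551 − 1(395.1) = 155.9
  O₂: 5383 − 6.5(395.1) = 2815
  N₂: 20250 (inert)
  CO₂: 0 + 4(395.1) = 1580
  H₂O: 0 + 5(395.1) = 1975
Total out = 155.9 + 2815 + 20250 + 1580 + 1975 = 26780 kmol/h.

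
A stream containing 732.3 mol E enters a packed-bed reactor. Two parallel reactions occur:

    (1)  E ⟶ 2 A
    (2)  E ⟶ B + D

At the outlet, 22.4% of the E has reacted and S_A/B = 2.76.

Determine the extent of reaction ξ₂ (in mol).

ξ₂ = 68.9 mol

Conversion of E: E consumed = 0.224 × 732.3 = 164 mol = 1ξ₁ + 1ξ₂.
Selectivity: 2ξ₁ / (1ξ₂) = 2.76 → ξ₁ = 1.38 ξ₂.
Substitute: (1·1.38 + 1) ξ₂ = 164 → ξ₂ = 68.92 mol, ξ₁ = 95.11 mol.
Outlet amounts (n = n₀ + Σ ν·ξ):
  E: 732.3 − 1(95.11) − 1(68.92) = 568.3
  A: 0 + 2(95.11) = 190.2
  B: 0 + 1(68.92) = 68.92
  D: 0 + 1(68.92) = 68.92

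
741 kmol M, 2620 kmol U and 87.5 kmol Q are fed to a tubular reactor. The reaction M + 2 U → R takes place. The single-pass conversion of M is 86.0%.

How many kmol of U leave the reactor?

1350 kmol

M reacted = 0.86 × 741 = 637.3 kmol; ν_M = −1, so ξ = 637.3/1 = 637.3 kmol.
Outlet amounts (n = n₀ + ν ξ):
  M: 741 − 1(637.3) = 103.7
  U: 2620 − 2(637.3) = 1345
  R: 0 + 1(637.3) = 637.3
  Q: 87.5 (inert)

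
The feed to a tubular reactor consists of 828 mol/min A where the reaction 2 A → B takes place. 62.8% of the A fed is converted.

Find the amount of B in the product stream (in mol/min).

A reacted = 0.628 × 828 = 520 mol/min; ν_A = −2, so ξ = 520/2 = 260 mol/min.
Outlet amounts (n = n₀ + ν ξ):
  A: 828 − 2(260) = 308
  B: 0 + 1(260) = 260

260 mol/min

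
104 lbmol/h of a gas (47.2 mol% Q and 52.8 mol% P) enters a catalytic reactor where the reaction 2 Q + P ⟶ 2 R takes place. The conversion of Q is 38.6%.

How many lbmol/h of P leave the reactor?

Q reacted = 0.386 × 49.09 = 18.95 lbmol/h; ν_Q = −2, so ξ = 18.95/2 = 9.474 lbmol/h.
Outlet amounts (n = n₀ + ν ξ):
  Q: 49.09 − 2(9.474) = 30.14
  P: 54.91 − 1(9.474) = 45.44
  R: 0 + 2(9.474) = 18.95

45.4 lbmol/h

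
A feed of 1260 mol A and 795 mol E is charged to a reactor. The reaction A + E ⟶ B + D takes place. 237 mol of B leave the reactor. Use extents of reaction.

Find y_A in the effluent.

0.498

For B: n = n₀ + 1ξ → 237 = 0 + 1ξ, giving ξ = 237 mol.
Outlet amounts (n = n₀ + ν ξ):
  A: 1260 − 1(237) = 1023
  E: 795 − 1(237) = 558
  B: 0 + 1(237) = 237
  D: 0 + 1(237) = 237
Total out = 2055 mol; y_A = 1023 / 2055 = 0.4978.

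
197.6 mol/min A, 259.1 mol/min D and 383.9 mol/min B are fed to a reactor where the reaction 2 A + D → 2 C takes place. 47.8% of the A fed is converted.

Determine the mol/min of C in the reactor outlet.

94.5 mol/min

A reacted = 0.478 × 197.6 = 94.45 mol/min; ν_A = −2, so ξ = 94.45/2 = 47.23 mol/min.
Outlet amounts (n = n₀ + ν ξ):
  A: 197.6 − 2(47.23) = 103.1
  D: 259.1 − 1(47.23) = 211.9
  C: 0 + 2(47.23) = 94.45
  B: 383.9 (inert)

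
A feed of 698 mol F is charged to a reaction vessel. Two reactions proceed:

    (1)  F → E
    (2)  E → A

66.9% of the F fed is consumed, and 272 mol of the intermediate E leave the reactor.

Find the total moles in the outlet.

Conversion of F: F consumed = 1ξ₁ = 0.669 × 698 → ξ₁ = 467 mol.
E balance: n_E = 0 + 1ξ₁ − 1ξ₂ = 272 → ξ₂ = (1·467 − 272)/1 = 195 mol.
Outlet amounts (n = n₀ + Σ ν·ξ):
  F: 698 − 1(467) = 231
  E: 0 + 1(467) − 1(195) = 272
  A: 0 + 1(195) = 195
Total out = 231 + 272 + 195 = 698 mol.

698 mol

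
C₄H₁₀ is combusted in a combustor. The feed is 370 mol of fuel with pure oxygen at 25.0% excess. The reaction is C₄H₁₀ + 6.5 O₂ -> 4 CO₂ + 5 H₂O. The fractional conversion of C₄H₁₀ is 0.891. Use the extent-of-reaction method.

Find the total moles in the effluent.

Stoichiometric O₂ = 6.5 × 370 = 2405 mol; O₂ fed = 2405 × 1.250 = 3006 mol.
Fuel reacted = 0.891 × 370 → ξ = 329.7 mol.
Outlet (n = n₀ + ν ξ):
  C₄H₁₀: 370 − 1(329.7) = 40.33
  O₂: 3006 − 6.5(329.7) = 863.4
  CO₂: 0 + 4(329.7) = 1319
  H₂O: 0 + 5(329.7) = 1648
Total out = 40.33 + 863.4 + 1319 + 1648 = 3871 mol.

3870 mol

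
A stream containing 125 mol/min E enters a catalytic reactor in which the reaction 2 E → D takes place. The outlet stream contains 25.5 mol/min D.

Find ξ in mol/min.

ξ = 25.5 mol/min

For D: n = n₀ + 1ξ → 25.5 = 0 + 1ξ, giving ξ = 25.5 mol/min.
Outlet amounts (n = n₀ + ν ξ):
  E: 125 − 2(25.5) = 74
  D: 0 + 1(25.5) = 25.5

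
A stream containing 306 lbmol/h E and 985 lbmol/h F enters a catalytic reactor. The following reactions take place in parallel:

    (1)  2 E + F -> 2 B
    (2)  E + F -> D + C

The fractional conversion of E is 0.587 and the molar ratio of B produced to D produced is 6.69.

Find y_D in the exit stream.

Conversion of E: E consumed = 0.587 × 306 = 179.6 lbmol/h = 2ξ₁ + 1ξ₂.
Selectivity: 2ξ₁ / (1ξ₂) = 6.69 → ξ₁ = 3.345 ξ₂.
Substitute: (2·3.345 + 1) ξ₂ = 179.6 → ξ₂ = 23.36 lbmol/h, ξ₁ = 78.13 lbmol/h.
Outlet amounts (n = n₀ + Σ ν·ξ):
  E: 306 − 2(78.13) − 1(23.36) = 126.4
  F: 985 − 1(78.13) − 1(23.36) = 883.5
  B: 0 + 2(78.13) = 156.3
  D: 0 + 1(23.36) = 23.36
  C: 0 + 1(23.36) = 23.36
Total out = 1213 lbmol/h; y_D = 23.36 / 1213 = 0.01926.

0.0193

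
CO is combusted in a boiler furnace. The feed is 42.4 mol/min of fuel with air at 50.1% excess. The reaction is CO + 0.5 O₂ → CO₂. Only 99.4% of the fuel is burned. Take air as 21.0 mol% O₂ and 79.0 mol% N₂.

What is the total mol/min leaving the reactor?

173 mol/min

Stoichiometric O₂ = 0.5 × 42.4 = 21.2 mol/min; O₂ fed = 21.2 × 1.501 = 31.82 mol/min.
N₂ fed = 31.82 × 79/21 = 119.7 mol/min.
Fuel reacted = 0.994 × 42.4 → ξ = 42.15 mol/min.
Outlet (n = n₀ + ν ξ):
  CO: 42.4 − 1(42.15) = 0.2544
  O₂: 31.82 − 0.5(42.15) = 10.75
  N₂: 119.7 (inert)
  CO₂: 0 + 1(42.15) = 42.15
Total out = 0.2544 + 10.75 + 119.7 + 42.15 = 172.9 mol/min.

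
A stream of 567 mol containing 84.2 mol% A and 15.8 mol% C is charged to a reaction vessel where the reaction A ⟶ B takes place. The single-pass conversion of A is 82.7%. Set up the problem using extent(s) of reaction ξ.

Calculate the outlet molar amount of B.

A reacted = 0.827 × 477.4 = 394.8 mol; ν_A = −1, so ξ = 394.8/1 = 394.8 mol.
Outlet amounts (n = n₀ + ν ξ):
  A: 477.4 − 1(394.8) = 82.59
  B: 0 + 1(394.8) = 394.8
  C: 89.59 (inert)

395 mol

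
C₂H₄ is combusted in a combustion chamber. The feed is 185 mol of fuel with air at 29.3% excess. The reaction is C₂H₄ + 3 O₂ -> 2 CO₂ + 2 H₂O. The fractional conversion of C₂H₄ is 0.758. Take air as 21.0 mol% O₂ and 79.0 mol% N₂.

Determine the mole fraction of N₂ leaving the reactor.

Stoichiometric O₂ = 3 × 185 = 555 mol; O₂ fed = 555 × 1.293 = 717.6 mol.
N₂ fed = 717.6 × 79/21 = 2700 mol.
Fuel reacted = 0.758 × 185 → ξ = 140.2 mol.
Outlet (n = n₀ + ν ξ):
  C₂H₄: 185 − 1(140.2) = 44.77
  O₂: 717.6 − 3(140.2) = 296.9
  N₂: 2700 (inert)
  CO₂: 0 + 2(140.2) = 280.5
  H₂O: 0 + 2(140.2) = 280.5
Total out = 3602 mol; y_N₂ = 2700 / 3602 = 0.7494.

0.749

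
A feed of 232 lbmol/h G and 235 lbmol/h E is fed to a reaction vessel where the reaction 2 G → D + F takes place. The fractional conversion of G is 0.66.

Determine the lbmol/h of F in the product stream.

76.6 lbmol/h

G reacted = 0.66 × 232 = 153.1 lbmol/h; ν_G = −2, so ξ = 153.1/2 = 76.56 lbmol/h.
Outlet amounts (n = n₀ + ν ξ):
  G: 232 − 2(76.56) = 78.88
  D: 0 + 1(76.56) = 76.56
  F: 0 + 1(76.56) = 76.56
  E: 235 (inert)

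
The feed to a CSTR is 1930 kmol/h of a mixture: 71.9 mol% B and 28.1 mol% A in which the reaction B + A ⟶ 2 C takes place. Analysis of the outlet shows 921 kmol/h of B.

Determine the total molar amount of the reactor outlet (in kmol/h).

For B: n = n₀ − 1ξ → 921 = 1388 − 1ξ, giving ξ = 466.7 kmol/h.
Outlet amounts (n = n₀ + ν ξ):
  B: 1388 − 1(466.7) = 921
  A: 542.3 − 1(466.7) = 75.66
  C: 0 + 2(466.7) = 933.3
Total out = 921 + 75.66 + 933.3 = 1930 kmol/h.

1930 kmol/h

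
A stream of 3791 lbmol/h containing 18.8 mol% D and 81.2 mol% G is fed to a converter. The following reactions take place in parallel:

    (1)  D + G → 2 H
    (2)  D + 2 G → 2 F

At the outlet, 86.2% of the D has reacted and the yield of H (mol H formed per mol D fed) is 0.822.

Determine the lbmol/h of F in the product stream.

Yield of H: 2ξ₁ / 712.7 = 0.822 → ξ₁ = 292.9 lbmol/h.
Conversion of D: 1ξ₁ + 1ξ₂ = 0.862 × 712.7 = 614.4 → ξ₂ = 321.4 lbmol/h.
Outlet amounts (n = n₀ + Σ ν·ξ):
  D: 712.7 − 1(292.9) − 1(321.4) = 98.35
  G: 3078 − 1(292.9) − 2(321.4) = 2143
  H: 0 + 2(292.9) = 585.8
  F: 0 + 2(321.4) = 642.9

643 lbmol/h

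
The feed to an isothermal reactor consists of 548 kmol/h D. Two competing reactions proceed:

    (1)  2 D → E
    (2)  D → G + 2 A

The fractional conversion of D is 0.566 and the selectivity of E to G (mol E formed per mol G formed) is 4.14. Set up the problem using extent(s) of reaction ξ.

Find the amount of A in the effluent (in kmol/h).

66.8 kmol/h

Conversion of D: D consumed = 0.566 × 548 = 310.2 kmol/h = 2ξ₁ + 1ξ₂.
Selectivity: 1ξ₁ / (1ξ₂) = 4.14 → ξ₁ = 4.14 ξ₂.
Substitute: (2·4.14 + 1) ξ₂ = 310.2 → ξ₂ = 33.42 kmol/h, ξ₁ = 138.4 kmol/h.
Outlet amounts (n = n₀ + Σ ν·ξ):
  D: 548 − 2(138.4) − 1(33.42) = 237.8
  E: 0 + 1(138.4) = 138.4
  G: 0 + 1(33.42) = 33.42
  A: 0 + 2(33.42) = 66.85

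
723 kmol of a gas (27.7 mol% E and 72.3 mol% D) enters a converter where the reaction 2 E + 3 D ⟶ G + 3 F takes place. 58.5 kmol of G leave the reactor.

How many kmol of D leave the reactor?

For G: n = n₀ + 1ξ → 58.5 = 0 + 1ξ, giving ξ = 58.5 kmol.
Outlet amounts (n = n₀ + ν ξ):
  E: 200.3 − 2(58.5) = 83.27
  D: 522.7 − 3(58.5) = 347.2
  G: 0 + 1(58.5) = 58.5
  F: 0 + 3(58.5) = 175.5

347 kmol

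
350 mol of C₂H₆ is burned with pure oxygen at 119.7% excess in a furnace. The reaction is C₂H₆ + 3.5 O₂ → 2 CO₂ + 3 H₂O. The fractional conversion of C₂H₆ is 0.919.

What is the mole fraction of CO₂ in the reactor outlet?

Stoichiometric O₂ = 3.5 × 350 = 1225 mol; O₂ fed = 1225 × 2.197 = 2691 mol.
Fuel reacted = 0.919 × 350 → ξ = 321.7 mol.
Outlet (n = n₀ + ν ξ):
  C₂H₆: 350 − 1(321.7) = 28.35
  O₂: 2691 − 3.5(321.7) = 1566
  CO₂: 0 + 2(321.7) = 643.3
  H₂O: 0 + 3(321.7) = 965
Total out = 3202 mol; y_CO₂ = 643.3 / 3202 = 0.2009.

0.201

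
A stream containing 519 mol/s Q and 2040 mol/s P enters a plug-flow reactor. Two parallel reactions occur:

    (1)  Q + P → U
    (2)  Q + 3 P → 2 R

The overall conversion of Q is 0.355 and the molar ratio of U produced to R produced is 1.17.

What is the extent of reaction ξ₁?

Conversion of Q: Q consumed = 0.355 × 519 = 184.2 mol/s = 1ξ₁ + 1ξ₂.
Selectivity: 1ξ₁ / (2ξ₂) = 1.17 → ξ₁ = 2.34 ξ₂.
Substitute: (1·2.34 + 1) ξ₂ = 184.2 → ξ₂ = 55.16 mol/s, ξ₁ = 129.1 mol/s.
Outlet amounts (n = n₀ + Σ ν·ξ):
  Q: 519 − 1(129.1) − 1(55.16) = 334.8
  P: 2040 − 1(129.1) − 3(55.16) = 1745
  U: 0 + 1(129.1) = 129.1
  R: 0 + 2(55.16) = 110.3

ξ₁ = 129 mol/s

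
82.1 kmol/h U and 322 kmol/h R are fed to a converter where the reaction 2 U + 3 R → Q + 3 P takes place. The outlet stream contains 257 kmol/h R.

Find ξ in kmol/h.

For R: n = n₀ − 3ξ → 257 = 322 − 3ξ, giving ξ = 21.67 kmol/h.
Outlet amounts (n = n₀ + ν ξ):
  U: 82.1 − 2(21.67) = 38.77
  R: 322 − 3(21.67) = 257
  Q: 0 + 1(21.67) = 21.67
  P: 0 + 3(21.67) = 65

ξ = 21.7 kmol/h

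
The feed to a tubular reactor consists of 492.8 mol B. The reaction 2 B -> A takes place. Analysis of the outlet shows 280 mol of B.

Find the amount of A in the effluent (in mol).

106 mol

For B: n = n₀ − 2ξ → 280 = 492.8 − 2ξ, giving ξ = 106.4 mol.
Outlet amounts (n = n₀ + ν ξ):
  B: 492.8 − 2(106.4) = 280
  A: 0 + 1(106.4) = 106.4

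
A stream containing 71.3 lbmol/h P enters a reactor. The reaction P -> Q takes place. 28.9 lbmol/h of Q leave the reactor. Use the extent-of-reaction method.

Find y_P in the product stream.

0.595

For Q: n = n₀ + 1ξ → 28.9 = 0 + 1ξ, giving ξ = 28.9 lbmol/h.
Outlet amounts (n = n₀ + ν ξ):
  P: 71.3 − 1(28.9) = 42.4
  Q: 0 + 1(28.9) = 28.9
Total out = 71.3 lbmol/h; y_P = 42.4 / 71.3 = 0.5947.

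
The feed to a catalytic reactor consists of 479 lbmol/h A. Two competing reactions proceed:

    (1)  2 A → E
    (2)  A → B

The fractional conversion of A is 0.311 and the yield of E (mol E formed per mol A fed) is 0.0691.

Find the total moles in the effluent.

446 lbmol/h

Yield of E: 1ξ₁ / 479 = 0.0691 → ξ₁ = 33.1 lbmol/h.
Conversion of A: 2ξ₁ + 1ξ₂ = 0.311 × 479 = 149 → ξ₂ = 82.77 lbmol/h.
Outlet amounts (n = n₀ + Σ ν·ξ):
  A: 479 − 2(33.1) − 1(82.77) = 330
  E: 0 + 1(33.1) = 33.1
  B: 0 + 1(82.77) = 82.77
Total out = 330 + 33.1 + 82.77 = 445.9 lbmol/h.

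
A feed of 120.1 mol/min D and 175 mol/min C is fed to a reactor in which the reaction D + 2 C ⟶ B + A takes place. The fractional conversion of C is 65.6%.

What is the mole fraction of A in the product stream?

C reacted = 0.656 × 175 = 114.8 mol/min; ν_C = −2, so ξ = 114.8/2 = 57.4 mol/min.
Outlet amounts (n = n₀ + ν ξ):
  D: 120.1 − 1(57.4) = 62.7
  C: 175 − 2(57.4) = 60.2
  B: 0 + 1(57.4) = 57.4
  A: 0 + 1(57.4) = 57.4
Total out = 237.7 mol/min; y_A = 57.4 / 237.7 = 0.2415.

0.241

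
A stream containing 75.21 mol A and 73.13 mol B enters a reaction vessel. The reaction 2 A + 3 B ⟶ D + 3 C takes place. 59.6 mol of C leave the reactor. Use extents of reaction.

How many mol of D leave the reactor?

19.9 mol

For C: n = n₀ + 3ξ → 59.6 = 0 + 3ξ, giving ξ = 19.87 mol.
Outlet amounts (n = n₀ + ν ξ):
  A: 75.21 − 2(19.87) = 35.48
  B: 73.13 − 3(19.87) = 13.53
  D: 0 + 1(19.87) = 19.87
  C: 0 + 3(19.87) = 59.6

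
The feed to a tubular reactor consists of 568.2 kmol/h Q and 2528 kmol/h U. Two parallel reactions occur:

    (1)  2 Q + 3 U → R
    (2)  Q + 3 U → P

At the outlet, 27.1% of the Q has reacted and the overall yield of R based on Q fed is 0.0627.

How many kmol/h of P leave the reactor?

Yield of R: 1ξ₁ / 568.2 = 0.0627 → ξ₁ = 35.63 kmol/h.
Conversion of Q: 2ξ₁ + 1ξ₂ = 0.271 × 568.2 = 154 → ξ₂ = 82.73 kmol/h.
Outlet amounts (n = n₀ + Σ ν·ξ):
  Q: 568.2 − 2(35.63) − 1(82.73) = 414.2
  U: 2528 − 3(35.63) − 3(82.73) = 2173
  R: 0 + 1(35.63) = 35.63
  P: 0 + 1(82.73) = 82.73

82.7 kmol/h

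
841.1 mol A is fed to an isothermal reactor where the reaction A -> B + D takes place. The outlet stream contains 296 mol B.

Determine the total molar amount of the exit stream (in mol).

For B: n = n₀ + 1ξ → 296 = 0 + 1ξ, giving ξ = 296 mol.
Outlet amounts (n = n₀ + ν ξ):
  A: 841.1 − 1(296) = 545.1
  B: 0 + 1(296) = 296
  D: 0 + 1(296) = 296
Total out = 545.1 + 296 + 296 = 1137 mol.

1140 mol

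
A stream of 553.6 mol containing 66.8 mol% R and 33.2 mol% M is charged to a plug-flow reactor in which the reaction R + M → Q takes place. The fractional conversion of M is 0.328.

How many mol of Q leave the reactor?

M reacted = 0.328 × 183.8 = 60.28 mol; ν_M = −1, so ξ = 60.28/1 = 60.28 mol.
Outlet amounts (n = n₀ + ν ξ):
  R: 369.8 − 1(60.28) = 309.5
  M: 183.8 − 1(60.28) = 123.5
  Q: 0 + 1(60.28) = 60.28

60.3 mol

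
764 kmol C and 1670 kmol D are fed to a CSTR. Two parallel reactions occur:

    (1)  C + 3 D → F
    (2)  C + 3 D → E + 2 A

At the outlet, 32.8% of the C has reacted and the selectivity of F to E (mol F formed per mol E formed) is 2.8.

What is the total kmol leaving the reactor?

Conversion of C: C consumed = 0.328 × 764 = 250.6 kmol = 1ξ₁ + 1ξ₂.
Selectivity: 1ξ₁ / (1ξ₂) = 2.8 → ξ₁ = 2.8 ξ₂.
Substitute: (1·2.8 + 1) ξ₂ = 250.6 → ξ₂ = 65.95 kmol, ξ₁ = 184.6 kmol.
Outlet amounts (n = n₀ + Σ ν·ξ):
  C: 764 − 1(184.6) − 1(65.95) = 513.4
  D: 1670 − 3(184.6) − 3(65.95) = 918.2
  F: 0 + 1(184.6) = 184.6
  E: 0 + 1(65.95) = 65.95
  A: 0 + 2(65.95) = 131.9
Total out = 513.4 + 918.2 + 184.6 + 65.95 + 131.9 = 1814 kmol.

1810 kmol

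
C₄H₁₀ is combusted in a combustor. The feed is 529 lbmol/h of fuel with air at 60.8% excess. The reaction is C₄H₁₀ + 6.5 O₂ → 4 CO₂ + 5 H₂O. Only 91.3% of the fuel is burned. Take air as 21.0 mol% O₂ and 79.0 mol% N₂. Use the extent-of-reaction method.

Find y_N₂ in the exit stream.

Stoichiometric O₂ = 6.5 × 529 = 3438 lbmol/h; O₂ fed = 3438 × 1.608 = 5529 lbmol/h.
N₂ fed = 5529 × 79/21 = 20800 lbmol/h.
Fuel reacted = 0.913 × 529 → ξ = 483 lbmol/h.
Outlet (n = n₀ + ν ξ):
  C₄H₁₀: 529 − 1(483) = 46.02
  O₂: 5529 − 6.5(483) = 2390
  N₂: 20800 (inert)
  CO₂: 0 + 4(483) = 1932
  H₂O: 0 + 5(483) = 2415
Total out = 27580 lbmol/h; y_N₂ = 20800 / 27580 = 0.7541.

0.754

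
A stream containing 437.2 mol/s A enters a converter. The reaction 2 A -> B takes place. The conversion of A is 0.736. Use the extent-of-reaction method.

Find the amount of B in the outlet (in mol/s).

A reacted = 0.736 × 437.2 = 321.8 mol/s; ν_A = −2, so ξ = 321.8/2 = 160.9 mol/s.
Outlet amounts (n = n₀ + ν ξ):
  A: 437.2 − 2(160.9) = 115.4
  B: 0 + 1(160.9) = 160.9

161 mol/s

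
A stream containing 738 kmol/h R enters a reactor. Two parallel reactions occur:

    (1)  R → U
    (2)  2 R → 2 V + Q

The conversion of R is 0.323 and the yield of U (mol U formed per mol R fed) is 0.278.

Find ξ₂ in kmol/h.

Yield of U: 1ξ₁ / 738 = 0.278 → ξ₁ = 205.2 kmol/h.
Conversion of R: 1ξ₁ + 2ξ₂ = 0.323 × 738 = 238.4 → ξ₂ = 16.6 kmol/h.
Outlet amounts (n = n₀ + Σ ν·ξ):
  R: 738 − 1(205.2) − 2(16.6) = 499.6
  U: 0 + 1(205.2) = 205.2
  V: 0 + 2(16.6) = 33.21
  Q: 0 + 1(16.6) = 16.6

ξ₂ = 16.6 kmol/h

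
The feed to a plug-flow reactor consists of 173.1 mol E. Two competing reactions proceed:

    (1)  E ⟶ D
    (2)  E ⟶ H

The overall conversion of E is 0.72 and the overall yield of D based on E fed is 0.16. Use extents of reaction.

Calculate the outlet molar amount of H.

Yield of D: 1ξ₁ / 173.1 = 0.16 → ξ₁ = 27.7 mol.
Conversion of E: 1ξ₁ + 1ξ₂ = 0.72 × 173.1 = 124.6 → ξ₂ = 96.94 mol.
Outlet amounts (n = n₀ + Σ ν·ξ):
  E: 173.1 − 1(27.7) − 1(96.94) = 48.47
  D: 0 + 1(27.7) = 27.7
  H: 0 + 1(96.94) = 96.94

96.9 mol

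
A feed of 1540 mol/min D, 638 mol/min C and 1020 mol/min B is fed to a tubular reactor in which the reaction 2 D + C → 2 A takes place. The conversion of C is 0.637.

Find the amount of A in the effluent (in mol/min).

C reacted = 0.637 × 638 = 406.4 mol/min; ν_C = −1, so ξ = 406.4/1 = 406.4 mol/min.
Outlet amounts (n = n₀ + ν ξ):
  D: 1540 − 2(406.4) = 727.2
  C: 638 − 1(406.4) = 231.6
  A: 0 + 2(406.4) = 812.8
  B: 1020 (inert)

813 mol/min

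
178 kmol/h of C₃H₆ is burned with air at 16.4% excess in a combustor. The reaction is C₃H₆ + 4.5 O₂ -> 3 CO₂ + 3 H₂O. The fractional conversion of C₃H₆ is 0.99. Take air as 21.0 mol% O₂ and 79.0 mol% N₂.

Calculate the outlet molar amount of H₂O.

Stoichiometric O₂ = 4.5 × 178 = 801 kmol/h; O₂ fed = 801 × 1.164 = 932.4 kmol/h.
N₂ fed = 932.4 × 79/21 = 3507 kmol/h.
Fuel reacted = 0.99 × 178 → ξ = 176.2 kmol/h.
Outlet (n = n₀ + ν ξ):
  C₃H₆: 178 − 1(176.2) = 1.78
  O₂: 932.4 − 4.5(176.2) = 139.4
  N₂: 3507 (inert)
  CO₂: 0 + 3(176.2) = 528.7
  H₂O: 0 + 3(176.2) = 528.7

529 kmol/h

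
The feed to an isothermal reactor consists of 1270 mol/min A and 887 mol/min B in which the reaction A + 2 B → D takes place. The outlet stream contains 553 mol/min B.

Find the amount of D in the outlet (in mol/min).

For B: n = n₀ − 2ξ → 553 = 887 − 2ξ, giving ξ = 167 mol/min.
Outlet amounts (n = n₀ + ν ξ):
  A: 1270 − 1(167) = 1103
  B: 887 − 2(167) = 553
  D: 0 + 1(167) = 167

167 mol/min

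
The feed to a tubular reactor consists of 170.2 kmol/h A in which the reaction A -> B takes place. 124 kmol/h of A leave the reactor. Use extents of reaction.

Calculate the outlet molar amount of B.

For A: n = n₀ − 1ξ → 124 = 170.2 − 1ξ, giving ξ = 46.2 kmol/h.
Outlet amounts (n = n₀ + ν ξ):
  A: 170.2 − 1(46.2) = 124
  B: 0 + 1(46.2) = 46.2

46.2 kmol/h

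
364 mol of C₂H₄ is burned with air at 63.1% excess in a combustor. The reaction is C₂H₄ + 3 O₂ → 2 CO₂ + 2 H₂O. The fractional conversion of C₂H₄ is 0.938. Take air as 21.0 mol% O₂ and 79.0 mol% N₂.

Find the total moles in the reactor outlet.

Stoichiometric O₂ = 3 × 364 = 1092 mol; O₂ fed = 1092 × 1.631 = 1781 mol.
N₂ fed = 1781 × 79/21 = 6700 mol.
Fuel reacted = 0.938 × 364 → ξ = 341.4 mol.
Outlet (n = n₀ + ν ξ):
  C₂H₄: 364 − 1(341.4) = 22.57
  O₂: 1781 − 3(341.4) = 756.8
  N₂: 6700 (inert)
  CO₂: 0 + 2(341.4) = 682.9
  H₂O: 0 + 2(341.4) = 682.9
Total out = 22.57 + 756.8 + 6700 + 682.9 + 682.9 = 8845 mol.

8850 mol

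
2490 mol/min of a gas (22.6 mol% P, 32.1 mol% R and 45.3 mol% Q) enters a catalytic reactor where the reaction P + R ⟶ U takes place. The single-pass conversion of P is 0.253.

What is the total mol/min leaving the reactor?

2350 mol/min

P reacted = 0.253 × 562.7 = 142.4 mol/min; ν_P = −1, so ξ = 142.4/1 = 142.4 mol/min.
Outlet amounts (n = n₀ + ν ξ):
  P: 562.7 − 1(142.4) = 420.4
  R: 799.3 − 1(142.4) = 656.9
  U: 0 + 1(142.4) = 142.4
  Q: 1128 (inert)
Total out = 420.4 + 656.9 + 142.4 + 1128 = 2348 mol/min.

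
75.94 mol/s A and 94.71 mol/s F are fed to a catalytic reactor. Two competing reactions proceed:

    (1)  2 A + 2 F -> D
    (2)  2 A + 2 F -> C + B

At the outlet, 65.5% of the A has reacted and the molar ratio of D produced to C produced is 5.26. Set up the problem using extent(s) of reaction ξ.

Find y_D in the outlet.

0.209

Conversion of A: A consumed = 0.655 × 75.94 = 49.74 mol/s = 2ξ₁ + 2ξ₂.
Selectivity: 1ξ₁ / (1ξ₂) = 5.26 → ξ₁ = 5.26 ξ₂.
Substitute: (2·5.26 + 2) ξ₂ = 49.74 → ξ₂ = 3.973 mol/s, ξ₁ = 20.9 mol/s.
Outlet amounts (n = n₀ + Σ ν·ξ):
  A: 75.94 − 2(20.9) − 2(3.973) = 26.2
  F: 94.71 − 2(20.9) − 2(3.973) = 44.97
  D: 0 + 1(20.9) = 20.9
  C: 0 + 1(3.973) = 3.973
  B: 0 + 1(3.973) = 3.973
Total out = 100 mol/s; y_D = 20.9 / 100 = 0.2089.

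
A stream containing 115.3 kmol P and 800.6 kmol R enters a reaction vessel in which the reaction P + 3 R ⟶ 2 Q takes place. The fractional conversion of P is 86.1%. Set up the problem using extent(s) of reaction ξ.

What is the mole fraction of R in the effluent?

0.701

P reacted = 0.861 × 115.3 = 99.27 kmol; ν_P = −1, so ξ = 99.27/1 = 99.27 kmol.
Outlet amounts (n = n₀ + ν ξ):
  P: 115.3 − 1(99.27) = 16.03
  R: 800.6 − 3(99.27) = 502.8
  Q: 0 + 2(99.27) = 198.5
Total out = 717.4 kmol; y_R = 502.8 / 717.4 = 0.7009.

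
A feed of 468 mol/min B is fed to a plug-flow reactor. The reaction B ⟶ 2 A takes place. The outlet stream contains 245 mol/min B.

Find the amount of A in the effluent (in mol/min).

For B: n = n₀ − 1ξ → 245 = 468 − 1ξ, giving ξ = 223 mol/min.
Outlet amounts (n = n₀ + ν ξ):
  B: 468 − 1(223) = 245
  A: 0 + 2(223) = 446

446 mol/min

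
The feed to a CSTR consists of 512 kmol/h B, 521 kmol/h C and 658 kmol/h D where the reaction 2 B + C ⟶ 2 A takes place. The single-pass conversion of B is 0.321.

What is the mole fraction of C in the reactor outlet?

0.273

B reacted = 0.321 × 512 = 164.4 kmol/h; ν_B = −2, so ξ = 164.4/2 = 82.18 kmol/h.
Outlet amounts (n = n₀ + ν ξ):
  B: 512 − 2(82.18) = 347.6
  C: 521 − 1(82.18) = 438.8
  A: 0 + 2(82.18) = 164.4
  D: 658 (inert)
Total out = 1609 kmol/h; y_C = 438.8 / 1609 = 0.2728.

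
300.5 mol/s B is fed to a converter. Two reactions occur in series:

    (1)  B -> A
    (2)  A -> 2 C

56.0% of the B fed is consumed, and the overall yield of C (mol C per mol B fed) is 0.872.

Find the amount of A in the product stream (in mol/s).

37.3 mol/s

Conversion of B: B consumed = 1ξ₁ = 0.56 × 300.5 → ξ₁ = 168.3 mol/s.
Yield of C: 2ξ₂ / 300.5 = 0.872 → ξ₂ = 131 mol/s.
Outlet amounts (n = n₀ + Σ ν·ξ):
  B: 300.5 − 1(168.3) = 132.2
  A: 0 + 1(168.3) − 1(131) = 37.26
  C: 0 + 2(131) = 262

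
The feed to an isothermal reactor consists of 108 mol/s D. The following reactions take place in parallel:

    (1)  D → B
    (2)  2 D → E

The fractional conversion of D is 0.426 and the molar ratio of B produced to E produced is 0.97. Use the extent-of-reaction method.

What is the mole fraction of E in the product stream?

Conversion of D: D consumed = 0.426 × 108 = 46.01 mol/s = 1ξ₁ + 2ξ₂.
Selectivity: 1ξ₁ / (1ξ₂) = 0.97 → ξ₁ = 0.97 ξ₂.
Substitute: (1·0.97 + 2) ξ₂ = 46.01 → ξ₂ = 15.49 mol/s, ξ₁ = 15.03 mol/s.
Outlet amounts (n = n₀ + Σ ν·ξ):
  D: 108 − 1(15.03) − 2(15.49) = 61.99
  B: 0 + 1(15.03) = 15.03
  E: 0 + 1(15.49) = 15.49
Total out = 92.51 mol/s; y_E = 15.49 / 92.51 = 0.1675.

0.167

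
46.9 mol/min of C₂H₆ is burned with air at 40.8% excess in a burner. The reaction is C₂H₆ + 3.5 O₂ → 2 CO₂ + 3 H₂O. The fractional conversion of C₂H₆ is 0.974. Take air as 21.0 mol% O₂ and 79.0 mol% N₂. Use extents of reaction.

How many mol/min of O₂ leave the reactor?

Stoichiometric O₂ = 3.5 × 46.9 = 164.2 mol/min; O₂ fed = 164.2 × 1.408 = 231.1 mol/min.
N₂ fed = 231.1 × 79/21 = 869.5 mol/min.
Fuel reacted = 0.974 × 46.9 → ξ = 45.68 mol/min.
Outlet (n = n₀ + ν ξ):
  C₂H₆: 46.9 − 1(45.68) = 1.219
  O₂: 231.1 − 3.5(45.68) = 71.24
  N₂: 869.5 (inert)
  CO₂: 0 + 2(45.68) = 91.36
  H₂O: 0 + 3(45.68) = 137

71.2 mol/min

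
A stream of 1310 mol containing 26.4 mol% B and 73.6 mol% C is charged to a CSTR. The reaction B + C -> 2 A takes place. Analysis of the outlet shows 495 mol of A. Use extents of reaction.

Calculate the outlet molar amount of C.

717 mol

For A: n = n₀ + 2ξ → 495 = 0 + 2ξ, giving ξ = 247.5 mol.
Outlet amounts (n = n₀ + ν ξ):
  B: 345.8 − 1(247.5) = 98.34
  C: 964.2 − 1(247.5) = 716.7
  A: 0 + 2(247.5) = 495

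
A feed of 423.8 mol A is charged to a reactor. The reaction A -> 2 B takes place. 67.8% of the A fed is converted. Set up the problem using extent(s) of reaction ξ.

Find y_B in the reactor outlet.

A reacted = 0.678 × 423.8 = 287.3 mol; ν_A = −1, so ξ = 287.3/1 = 287.3 mol.
Outlet amounts (n = n₀ + ν ξ):
  A: 423.8 − 1(287.3) = 136.5
  B: 0 + 2(287.3) = 574.7
Total out = 711.1 mol; y_B = 574.7 / 711.1 = 0.8081.

0.808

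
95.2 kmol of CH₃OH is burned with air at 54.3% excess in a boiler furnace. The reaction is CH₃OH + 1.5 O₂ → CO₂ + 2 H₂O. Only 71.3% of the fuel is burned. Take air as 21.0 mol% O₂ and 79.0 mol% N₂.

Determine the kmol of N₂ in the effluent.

Stoichiometric O₂ = 1.5 × 95.2 = 142.8 kmol; O₂ fed = 142.8 × 1.543 = 220.3 kmol.
N₂ fed = 220.3 × 79/21 = 828.9 kmol.
Fuel reacted = 0.713 × 95.2 → ξ = 67.88 kmol.
Outlet (n = n₀ + ν ξ):
  CH₃OH: 95.2 − 1(67.88) = 27.32
  O₂: 220.3 − 1.5(67.88) = 118.5
  N₂: 828.9 (inert)
  CO₂: 0 + 1(67.88) = 67.88
  H₂O: 0 + 2(67.88) = 135.8

829 kmol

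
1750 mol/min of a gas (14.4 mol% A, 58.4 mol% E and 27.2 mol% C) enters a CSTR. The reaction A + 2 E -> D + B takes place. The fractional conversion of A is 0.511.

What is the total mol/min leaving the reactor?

1620 mol/min

A reacted = 0.511 × 252 = 128.8 mol/min; ν_A = −1, so ξ = 128.8/1 = 128.8 mol/min.
Outlet amounts (n = n₀ + ν ξ):
  A: 252 − 1(128.8) = 123.2
  E: 1022 − 2(128.8) = 764.5
  D: 0 + 1(128.8) = 128.8
  B: 0 + 1(128.8) = 128.8
  C: 476 (inert)
Total out = 123.2 + 764.5 + 128.8 + 128.8 + 476 = 1621 mol/min.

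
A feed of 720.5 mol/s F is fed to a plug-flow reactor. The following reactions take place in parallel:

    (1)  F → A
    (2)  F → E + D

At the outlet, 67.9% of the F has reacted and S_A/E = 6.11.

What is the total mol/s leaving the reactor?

Conversion of F: F consumed = 0.679 × 720.5 = 489.2 mol/s = 1ξ₁ + 1ξ₂.
Selectivity: 1ξ₁ / (1ξ₂) = 6.11 → ξ₁ = 6.11 ξ₂.
Substitute: (1·6.11 + 1) ξ₂ = 489.2 → ξ₂ = 68.81 mol/s, ξ₁ = 420.4 mol/s.
Outlet amounts (n = n₀ + Σ ν·ξ):
  F: 720.5 − 1(420.4) − 1(68.81) = 231.3
  A: 0 + 1(420.4) = 420.4
  E: 0 + 1(68.81) = 68.81
  D: 0 + 1(68.81) = 68.81
Total out = 231.3 + 420.4 + 68.81 + 68.81 = 789.3 mol/s.

789 mol/s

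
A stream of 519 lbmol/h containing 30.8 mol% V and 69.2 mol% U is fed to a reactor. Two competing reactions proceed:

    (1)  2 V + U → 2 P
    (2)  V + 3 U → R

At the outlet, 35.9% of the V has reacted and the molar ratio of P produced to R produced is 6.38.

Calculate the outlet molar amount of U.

Conversion of V: V consumed = 0.359 × 159.9 = 57.39 lbmol/h = 2ξ₁ + 1ξ₂.
Selectivity: 2ξ₁ / (1ξ₂) = 6.38 → ξ₁ = 3.19 ξ₂.
Substitute: (2·3.19 + 1) ξ₂ = 57.39 → ξ₂ = 7.776 lbmol/h, ξ₁ = 24.81 lbmol/h.
Outlet amounts (n = n₀ + Σ ν·ξ):
  V: 159.9 − 2(24.81) − 1(7.776) = 102.5
  U: 359.1 − 1(24.81) − 3(7.776) = 311
  P: 0 + 2(24.81) = 49.61
  R: 0 + 1(7.776) = 7.776

311 lbmol/h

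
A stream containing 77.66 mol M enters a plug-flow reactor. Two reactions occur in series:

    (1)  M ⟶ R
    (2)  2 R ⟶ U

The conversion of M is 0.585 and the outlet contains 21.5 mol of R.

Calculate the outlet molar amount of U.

Conversion of M: M consumed = 1ξ₁ = 0.585 × 77.66 → ξ₁ = 45.43 mol.
R balance: n_R = 0 + 1ξ₁ − 2ξ₂ = 21.5 → ξ₂ = (1·45.43 − 21.5)/2 = 11.97 mol.
Outlet amounts (n = n₀ + Σ ν·ξ):
  M: 77.66 − 1(45.43) = 32.23
  R: 0 + 1(45.43) − 2(11.97) = 21.5
  U: 0 + 1(11.97) = 11.97

12 mol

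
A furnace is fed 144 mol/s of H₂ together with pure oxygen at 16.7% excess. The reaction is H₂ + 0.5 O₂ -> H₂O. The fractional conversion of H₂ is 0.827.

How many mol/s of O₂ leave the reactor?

24.5 mol/s

Stoichiometric O₂ = 0.5 × 144 = 72 mol/s; O₂ fed = 72 × 1.167 = 84.02 mol/s.
Fuel reacted = 0.827 × 144 → ξ = 119.1 mol/s.
Outlet (n = n₀ + ν ξ):
  H₂: 144 − 1(119.1) = 24.91
  O₂: 84.02 − 0.5(119.1) = 24.48
  H₂O: 0 + 1(119.1) = 119.1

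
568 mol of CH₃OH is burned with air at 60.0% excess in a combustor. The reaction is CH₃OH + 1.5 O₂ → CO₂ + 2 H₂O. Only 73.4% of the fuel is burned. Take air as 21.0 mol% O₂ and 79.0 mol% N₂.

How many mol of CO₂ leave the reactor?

417 mol

Stoichiometric O₂ = 1.5 × 568 = 852 mol; O₂ fed = 852 × 1.600 = 1363 mol.
N₂ fed = 1363 × 79/21 = 5128 mol.
Fuel reacted = 0.734 × 568 → ξ = 416.9 mol.
Outlet (n = n₀ + ν ξ):
  CH₃OH: 568 − 1(416.9) = 151.1
  O₂: 1363 − 1.5(416.9) = 737.8
  N₂: 5128 (inert)
  CO₂: 0 + 1(416.9) = 416.9
  H₂O: 0 + 2(416.9) = 833.8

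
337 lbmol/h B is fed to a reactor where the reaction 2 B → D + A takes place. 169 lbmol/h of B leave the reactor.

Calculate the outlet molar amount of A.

84 lbmol/h

For B: n = n₀ − 2ξ → 169 = 337 − 2ξ, giving ξ = 84 lbmol/h.
Outlet amounts (n = n₀ + ν ξ):
  B: 337 − 2(84) = 169
  D: 0 + 1(84) = 84
  A: 0 + 1(84) = 84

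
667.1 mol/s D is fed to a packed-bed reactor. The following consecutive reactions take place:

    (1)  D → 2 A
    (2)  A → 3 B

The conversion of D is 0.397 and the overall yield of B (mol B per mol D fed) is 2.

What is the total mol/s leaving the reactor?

1820 mol/s

Conversion of D: D consumed = 1ξ₁ = 0.397 × 667.1 → ξ₁ = 264.8 mol/s.
Yield of B: 3ξ₂ / 667.1 = 2 → ξ₂ = 444.7 mol/s.
Outlet amounts (n = n₀ + Σ ν·ξ):
  D: 667.1 − 1(264.8) = 402.3
  A: 0 + 2(264.8) − 1(444.7) = 84.94
  B: 0 + 3(444.7) = 1334
Total out = 402.3 + 84.94 + 1334 = 1821 mol/s.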